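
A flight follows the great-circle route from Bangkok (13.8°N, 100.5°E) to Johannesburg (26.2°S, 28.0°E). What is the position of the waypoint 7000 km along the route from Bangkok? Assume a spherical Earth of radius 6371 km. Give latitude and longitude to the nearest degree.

The haversine formula gives a central angle δ ≈ 1.413 rad (81.0°) between the endpoints. The total great-circle distance is δ·R ≈ 1.413 × 6371 ≈ 9005 km, so the target fraction is f = 7000/9005 ≈ 0.777.
Interpolate at f ≈ 0.777 with slerp weights a = sin((1−f)δ)/sin δ ≈ 0.313, b = sin(fδ)/sin δ ≈ 0.902.
p = a·p₁ + b·p₂ ≈ (0.659, 0.679, -0.323); φ = arcsin(p_z) ≈ -18.87°, λ = atan2(p_y, p_x) ≈ 45.86°.

≈ 19°S, 46°E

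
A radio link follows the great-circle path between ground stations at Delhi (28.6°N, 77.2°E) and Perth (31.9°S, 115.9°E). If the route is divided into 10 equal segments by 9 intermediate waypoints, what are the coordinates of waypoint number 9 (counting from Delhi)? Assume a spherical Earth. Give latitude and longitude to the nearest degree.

≈ 26°S, 111°E

Write both endpoints as unit vectors p₁, p₂ with components (cos φ cos λ, cos φ sin λ, sin φ).
The central angle between the endpoints is δ = arccos(p₁·p₂) ≈ 1.236 rad (70.8°).
Interpolate at f = 9/10 with slerp weights a = sin((1−f)δ)/sin δ ≈ 0.131, b = sin(fδ)/sin δ ≈ 0.949.
p = a·p₁ + b·p₂ ≈ (-0.327, 0.837, -0.439); φ = arcsin(p_z) ≈ -26.06°, λ = atan2(p_y, p_x) ≈ 111.33°.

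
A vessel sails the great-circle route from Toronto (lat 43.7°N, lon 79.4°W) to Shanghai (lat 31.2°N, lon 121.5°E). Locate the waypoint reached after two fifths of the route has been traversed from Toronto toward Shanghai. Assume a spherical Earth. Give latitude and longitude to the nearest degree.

≈ lat 76°N, lon 140°W

Write both endpoints as unit vectors p₁, p₂ with components (cos φ cos λ, cos φ sin λ, sin φ).
The central angle between the endpoints is δ = arccos(p₁·p₂) ≈ 1.792 rad (102.7°).
Interpolate at f = 2/5 with slerp weights a = sin((1−f)δ)/sin δ ≈ 0.902, b = sin(fδ)/sin δ ≈ 0.674.
p = a·p₁ + b·p₂ ≈ (-0.181, -0.150, 0.972); φ = arcsin(p_z) ≈ 76.41°, λ = atan2(p_y, p_x) ≈ -140.43°.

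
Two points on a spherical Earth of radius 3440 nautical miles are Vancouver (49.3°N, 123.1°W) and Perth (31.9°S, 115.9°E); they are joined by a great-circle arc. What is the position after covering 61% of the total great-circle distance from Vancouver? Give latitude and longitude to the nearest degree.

≈ 6°N, 153°E

The haversine formula gives a central angle δ ≈ 2.326 rad (133.3°) between the endpoints.
Interpolate at f = 0.61 with slerp weights a = sin((1−f)δ)/sin δ ≈ 1.082, b = sin(fδ)/sin δ ≈ 1.358.
p = a·p₁ + b·p₂ ≈ (-0.889, 0.446, 0.103); φ = arcsin(p_z) ≈ 5.91°, λ = atan2(p_y, p_x) ≈ 153.37°.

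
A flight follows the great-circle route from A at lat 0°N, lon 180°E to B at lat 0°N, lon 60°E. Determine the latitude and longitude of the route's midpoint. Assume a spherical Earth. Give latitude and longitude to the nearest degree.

≈ lat 0°N, lon 120°E

Convert each endpoint to a unit vector on the sphere (x = cos φ cos λ, y = cos φ sin λ, z = sin φ).
The central angle between the endpoints is δ = arccos(p₁·p₂) ≈ 2.094 rad (120.0°).
Interpolate at f = 1/2 with slerp weights a = sin((1−f)δ)/sin δ ≈ 1.000, b = sin(fδ)/sin δ ≈ 1.000.
p = a·p₁ + b·p₂ ≈ (-0.500, 0.866, 0.000); φ = arcsin(p_z) ≈ 0.00°, λ = atan2(p_y, p_x) ≈ 120.00°.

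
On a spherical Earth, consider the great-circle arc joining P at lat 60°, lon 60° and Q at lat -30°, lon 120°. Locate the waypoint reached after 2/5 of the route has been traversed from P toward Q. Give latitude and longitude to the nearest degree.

The haversine formula gives a central angle δ ≈ 1.789 rad (102.5°) between the endpoints.
Interpolate at f = 2/5 with slerp weights a = sin((1−f)δ)/sin δ ≈ 0.900, b = sin(fδ)/sin δ ≈ 0.672.
p = a·p₁ + b·p₂ ≈ (-0.066, 0.894, 0.444); φ = arcsin(p_z) ≈ 26.33°, λ = atan2(p_y, p_x) ≈ 94.22°.

≈ lat 26°, lon 94°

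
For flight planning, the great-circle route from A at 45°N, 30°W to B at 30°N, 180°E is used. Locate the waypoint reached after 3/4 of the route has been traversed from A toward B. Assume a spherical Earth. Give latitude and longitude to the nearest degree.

≈ 53°N, 165°W

Convert each endpoint to a unit vector on the sphere (x = cos φ cos λ, y = cos φ sin λ, z = sin φ).
The central angle between the endpoints is δ = arccos(p₁·p₂) ≈ 1.749 rad (100.2°).
Interpolate at f = 3/4 with slerp weights a = sin((1−f)δ)/sin δ ≈ 0.430, b = sin(fδ)/sin δ ≈ 0.982.
p = a·p₁ + b·p₂ ≈ (-0.587, -0.152, 0.795); φ = arcsin(p_z) ≈ 52.67°, λ = atan2(p_y, p_x) ≈ -165.48°.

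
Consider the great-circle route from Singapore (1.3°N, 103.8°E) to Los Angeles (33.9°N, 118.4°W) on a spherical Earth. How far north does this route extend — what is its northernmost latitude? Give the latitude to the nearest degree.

The great circle lies in the plane with unit normal n̂ = (p₁ × p₂)/|p₁ × p₂|.
Here n̂_z ≈ +0.698; the vertex latitude is φ_max = arccos|n̂_z| ≈ 45.7°.
Check via Clairaut: cos φ_max = |cos φ₁| · sin C = cos(1.3°)·sin(44.3°) ≈ 0.698, again giving ≈ 45.7°.

≈ 46°N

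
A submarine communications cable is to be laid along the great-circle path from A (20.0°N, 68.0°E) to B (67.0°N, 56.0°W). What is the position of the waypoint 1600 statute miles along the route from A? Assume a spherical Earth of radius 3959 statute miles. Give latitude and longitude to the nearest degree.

The haversine formula gives a central angle δ ≈ 1.461 rad (83.7°) between the endpoints. The total great-circle distance is δ·R ≈ 1.461 × 3959 ≈ 5784 mi, so the target fraction is f = 1600/5784 ≈ 0.277.
Interpolate at f ≈ 0.277 with slerp weights a = sin((1−f)δ)/sin δ ≈ 0.876, b = sin(fδ)/sin δ ≈ 0.396.
p = a·p₁ + b·p₂ ≈ (0.395, 0.635, 0.664); φ = arcsin(p_z) ≈ 41.59°, λ = atan2(p_y, p_x) ≈ 58.13°.

≈ (42°N, 58°E)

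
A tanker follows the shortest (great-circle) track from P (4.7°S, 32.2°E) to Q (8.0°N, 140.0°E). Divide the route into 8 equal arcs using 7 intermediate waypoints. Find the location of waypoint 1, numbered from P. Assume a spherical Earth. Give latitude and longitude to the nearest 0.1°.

Convert each endpoint to a unit vector on the sphere (x = cos φ cos λ, y = cos φ sin λ, z = sin φ).
The central angle between the endpoints is δ = arccos(p₁·p₂) ≈ 1.889 rad (108.2°).
Interpolate at f = 1/8 with slerp weights a = sin((1−f)δ)/sin δ ≈ 1.049, b = sin(fδ)/sin δ ≈ 0.246.
p = a·p₁ + b·p₂ ≈ (0.698, 0.714, -0.052); φ = arcsin(p_z) ≈ -2.96°, λ = atan2(p_y, p_x) ≈ 45.65°.

≈ (3.0°S, 45.6°E)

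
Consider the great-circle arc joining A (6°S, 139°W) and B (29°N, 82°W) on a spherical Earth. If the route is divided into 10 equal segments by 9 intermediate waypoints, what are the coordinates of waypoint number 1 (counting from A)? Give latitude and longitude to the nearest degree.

From cos δ = sin φ₁ sin φ₂ + cos φ₁ cos φ₂ cos Δλ, the central angle is δ ≈ 1.134 rad (65.0°).
Interpolate at f = 1/10 with slerp weights a = sin((1−f)δ)/sin δ ≈ 0.941, b = sin(fδ)/sin δ ≈ 0.125.
p = a·p₁ + b·p₂ ≈ (-0.691, -0.722, -0.038); φ = arcsin(p_z) ≈ -2.17°, λ = atan2(p_y, p_x) ≈ -133.74°.

≈ (2°S, 134°W)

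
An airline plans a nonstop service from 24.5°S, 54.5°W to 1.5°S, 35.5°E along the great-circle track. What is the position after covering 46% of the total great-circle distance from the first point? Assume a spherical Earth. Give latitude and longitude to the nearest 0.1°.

The haversine formula gives a central angle δ ≈ 1.560 rad (89.4°) between the endpoints.
Interpolate at f = 0.46 with slerp weights a = sin((1−f)δ)/sin δ ≈ 0.746, b = sin(fδ)/sin δ ≈ 0.658.
p = a·p₁ + b·p₂ ≈ (0.930, -0.171, -0.327); φ = arcsin(p_z) ≈ -19.07°, λ = atan2(p_y, p_x) ≈ -10.43°.

≈ 19.1°S, 10.4°W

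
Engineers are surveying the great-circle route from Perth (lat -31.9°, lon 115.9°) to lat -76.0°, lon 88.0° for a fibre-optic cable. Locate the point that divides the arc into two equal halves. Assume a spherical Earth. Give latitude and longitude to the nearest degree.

From cos δ = sin φ₁ sin φ₂ + cos φ₁ cos φ₂ cos Δλ, the central angle is δ ≈ 0.803 rad (46.0°).
Interpolate at f = 1/2 with slerp weights a = sin((1−f)δ)/sin δ ≈ 0.543, b = sin(fδ)/sin δ ≈ 0.543.
p = a·p₁ + b·p₂ ≈ (-0.197, 0.546, -0.814); φ = arcsin(p_z) ≈ -54.51°, λ = atan2(p_y, p_x) ≈ 109.82°.

≈ lat -55°, lon 110°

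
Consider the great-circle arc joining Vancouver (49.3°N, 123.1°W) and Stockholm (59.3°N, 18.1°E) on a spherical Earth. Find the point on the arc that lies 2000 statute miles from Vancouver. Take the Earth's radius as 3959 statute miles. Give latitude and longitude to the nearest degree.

≈ 74°N, 86°W

From cos δ = sin φ₁ sin φ₂ + cos φ₁ cos φ₂ cos Δλ, the central angle is δ ≈ 1.168 rad (66.9°). The total great-circle distance is δ·R ≈ 1.168 × 3959 ≈ 4622 mi, so the target fraction is f = 2000/4622 ≈ 0.433.
Interpolate at f ≈ 0.433 with slerp weights a = sin((1−f)δ)/sin δ ≈ 0.669, b = sin(fδ)/sin δ ≈ 0.526.
p = a·p₁ + b·p₂ ≈ (0.017, -0.282, 0.959); φ = arcsin(p_z) ≈ 73.60°, λ = atan2(p_y, p_x) ≈ -86.50°.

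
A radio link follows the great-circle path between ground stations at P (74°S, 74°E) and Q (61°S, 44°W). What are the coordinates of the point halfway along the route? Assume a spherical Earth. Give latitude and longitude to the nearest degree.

≈ (77°S, 10°W)

Write both endpoints as unit vectors p₁, p₂ with components (cos φ cos λ, cos φ sin λ, sin φ).
The central angle between the endpoints is δ = arccos(p₁·p₂) ≈ 0.679 rad (38.9°).
Interpolate at f = 1/2 with slerp weights a = sin((1−f)δ)/sin δ ≈ 0.530, b = sin(fδ)/sin δ ≈ 0.530.
p = a·p₁ + b·p₂ ≈ (0.225, -0.038, -0.974); φ = arcsin(p_z) ≈ -76.80°, λ = atan2(p_y, p_x) ≈ -9.60°.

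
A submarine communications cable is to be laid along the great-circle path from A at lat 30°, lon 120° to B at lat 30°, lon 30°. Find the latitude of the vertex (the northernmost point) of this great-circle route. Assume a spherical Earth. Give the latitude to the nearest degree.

The great circle lies in the plane with unit normal n̂ = (p₁ × p₂)/|p₁ × p₂|.
Here n̂_z ≈ -0.775; the vertex latitude is φ_max = arccos|n̂_z| ≈ 39.2°.
Check via Clairaut: cos φ_max = |cos φ₁| · sin C = cos(30.0°)·sin(63.4°) ≈ 0.775, again giving ≈ 39.2°.

≈ 39°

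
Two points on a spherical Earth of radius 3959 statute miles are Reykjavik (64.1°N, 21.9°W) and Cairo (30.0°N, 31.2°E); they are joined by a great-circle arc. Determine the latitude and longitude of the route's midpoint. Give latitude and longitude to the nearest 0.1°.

Write both endpoints as unit vectors p₁, p₂ with components (cos φ cos λ, cos φ sin λ, sin φ).
The central angle between the endpoints is δ = arccos(p₁·p₂) ≈ 0.827 rad (47.4°).
Interpolate at f = 1/2 with slerp weights a = sin((1−f)δ)/sin δ ≈ 0.546, b = sin(fδ)/sin δ ≈ 0.546.
p = a·p₁ + b·p₂ ≈ (0.626, 0.156, 0.764); φ = arcsin(p_z) ≈ 49.84°, λ = atan2(p_y, p_x) ≈ 14.00°.

≈ 49.8°N, 14.0°E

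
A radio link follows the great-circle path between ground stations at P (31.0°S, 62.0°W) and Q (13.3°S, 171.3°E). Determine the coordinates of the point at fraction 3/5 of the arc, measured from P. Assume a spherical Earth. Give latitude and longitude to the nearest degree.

≈ (39°S, 147°W)

Convert each endpoint to a unit vector on the sphere (x = cos φ cos λ, y = cos φ sin λ, z = sin φ).
The central angle between the endpoints is δ = arccos(p₁·p₂) ≈ 1.961 rad (112.3°).
Interpolate at f = 3/5 with slerp weights a = sin((1−f)δ)/sin δ ≈ 0.764, b = sin(fδ)/sin δ ≈ 0.998.
p = a·p₁ + b·p₂ ≈ (-0.653, -0.431, -0.623); φ = arcsin(p_z) ≈ -38.53°, λ = atan2(p_y, p_x) ≈ -146.57°.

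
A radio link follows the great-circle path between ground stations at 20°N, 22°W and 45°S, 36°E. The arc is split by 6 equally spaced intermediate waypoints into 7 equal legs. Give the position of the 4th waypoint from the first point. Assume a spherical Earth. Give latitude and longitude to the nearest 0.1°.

≈ 19.0°S, 6.2°E

From cos δ = sin φ₁ sin φ₂ + cos φ₁ cos φ₂ cos Δλ, the central angle is δ ≈ 1.460 rad (83.7°).
Interpolate at f = 4/7 with slerp weights a = sin((1−f)δ)/sin δ ≈ 0.589, b = sin(fδ)/sin δ ≈ 0.745.
p = a·p₁ + b·p₂ ≈ (0.940, 0.102, -0.326); φ = arcsin(p_z) ≈ -19.00°, λ = atan2(p_y, p_x) ≈ 6.22°.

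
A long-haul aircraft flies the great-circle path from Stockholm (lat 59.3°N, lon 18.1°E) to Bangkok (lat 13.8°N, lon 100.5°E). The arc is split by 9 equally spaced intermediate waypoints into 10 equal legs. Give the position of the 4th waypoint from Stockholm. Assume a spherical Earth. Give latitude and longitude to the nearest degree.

≈ lat 49°N, lon 67°E

Write both endpoints as unit vectors p₁, p₂ with components (cos φ cos λ, cos φ sin λ, sin φ).
The central angle between the endpoints is δ = arccos(p₁·p₂) ≈ 1.297 rad (74.3°).
Interpolate at f = 4/10 with slerp weights a = sin((1−f)δ)/sin δ ≈ 0.729, b = sin(fδ)/sin δ ≈ 0.515.
p = a·p₁ + b·p₂ ≈ (0.263, 0.607, 0.750); φ = arcsin(p_z) ≈ 48.57°, λ = atan2(p_y, p_x) ≈ 66.61°.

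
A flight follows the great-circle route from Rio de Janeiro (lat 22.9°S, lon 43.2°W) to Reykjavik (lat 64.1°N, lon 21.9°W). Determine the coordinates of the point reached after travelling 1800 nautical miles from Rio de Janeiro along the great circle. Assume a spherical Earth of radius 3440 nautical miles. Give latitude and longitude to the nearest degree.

Convert each endpoint to a unit vector on the sphere (x = cos φ cos λ, y = cos φ sin λ, z = sin φ).
The central angle between the endpoints is δ = arccos(p₁·p₂) ≈ 1.546 rad (88.6°). The total great-circle distance is δ·R ≈ 1.546 × 3440 ≈ 5318 nmi, so the target fraction is f = 1800/5318 ≈ 0.338.
Interpolate at f ≈ 0.338 with slerp weights a = sin((1−f)δ)/sin δ ≈ 0.854, b = sin(fδ)/sin δ ≈ 0.500.
p = a·p₁ + b·p₂ ≈ (0.776, -0.620, 0.117); φ = arcsin(p_z) ≈ 6.74°, λ = atan2(p_y, p_x) ≈ -38.62°.

≈ lat 7°N, lon 39°W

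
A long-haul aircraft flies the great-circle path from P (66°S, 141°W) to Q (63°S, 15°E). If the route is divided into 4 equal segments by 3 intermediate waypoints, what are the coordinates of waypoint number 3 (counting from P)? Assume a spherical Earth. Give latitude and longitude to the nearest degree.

Convert each endpoint to a unit vector on the sphere (x = cos φ cos λ, y = cos φ sin λ, z = sin φ).
The central angle between the endpoints is δ = arccos(p₁·p₂) ≈ 0.869 rad (49.8°).
Interpolate at f = 3/4 with slerp weights a = sin((1−f)δ)/sin δ ≈ 0.282, b = sin(fδ)/sin δ ≈ 0.794.
p = a·p₁ + b·p₂ ≈ (0.259, 0.021, -0.966); φ = arcsin(p_z) ≈ -74.93°, λ = atan2(p_y, p_x) ≈ 4.65°.

≈ (75°S, 5°E)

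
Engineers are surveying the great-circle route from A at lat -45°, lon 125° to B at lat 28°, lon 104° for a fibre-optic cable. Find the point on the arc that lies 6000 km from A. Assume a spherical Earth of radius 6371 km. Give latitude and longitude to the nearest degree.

Write both endpoints as unit vectors p₁, p₂ with components (cos φ cos λ, cos φ sin λ, sin φ).
The central angle between the endpoints is δ = arccos(p₁·p₂) ≈ 1.317 rad (75.5°). The total great-circle distance is δ·R ≈ 1.317 × 6371 ≈ 8392 km, so the target fraction is f = 6000/8392 ≈ 0.715.
Interpolate at f ≈ 0.715 with slerp weights a = sin((1−f)δ)/sin δ ≈ 0.379, b = sin(fδ)/sin δ ≈ 0.835.
p = a·p₁ + b·p₂ ≈ (-0.332, 0.935, 0.124); φ = arcsin(p_z) ≈ 7.14°, λ = atan2(p_y, p_x) ≈ 109.55°.

≈ lat 7°, lon 110°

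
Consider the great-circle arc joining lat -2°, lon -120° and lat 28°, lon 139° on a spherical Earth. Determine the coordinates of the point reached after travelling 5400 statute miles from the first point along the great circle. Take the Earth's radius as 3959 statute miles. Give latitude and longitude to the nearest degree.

≈ lat 27°, lon 164°

Convert each endpoint to a unit vector on the sphere (x = cos φ cos λ, y = cos φ sin λ, z = sin φ).
The central angle between the endpoints is δ = arccos(p₁·p₂) ≈ 1.757 rad (100.6°). The total great-circle distance is δ·R ≈ 1.757 × 3959 ≈ 6954 mi, so the target fraction is f = 5400/6954 ≈ 0.776.
Interpolate at f ≈ 0.776 with slerp weights a = sin((1−f)δ)/sin δ ≈ 0.389, b = sin(fδ)/sin δ ≈ 0.996.
p = a·p₁ + b·p₂ ≈ (-0.858, 0.240, 0.454); φ = arcsin(p_z) ≈ 27.00°, λ = atan2(p_y, p_x) ≈ 164.38°.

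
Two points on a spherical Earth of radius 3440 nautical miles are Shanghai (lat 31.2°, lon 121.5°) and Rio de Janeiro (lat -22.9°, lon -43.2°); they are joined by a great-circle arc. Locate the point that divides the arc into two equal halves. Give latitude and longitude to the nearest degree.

The haversine formula gives a central angle δ ≈ 2.864 rad (164.1°) between the endpoints.
Interpolate at f = 1/2 with slerp weights a = sin((1−f)δ)/sin δ ≈ 3.608, b = sin(fδ)/sin δ ≈ 3.608.
p = a·p₁ + b·p₂ ≈ (0.810, 0.356, 0.465); φ = arcsin(p_z) ≈ 27.72°, λ = atan2(p_y, p_x) ≈ 23.73°.

≈ lat 28°, lon 24°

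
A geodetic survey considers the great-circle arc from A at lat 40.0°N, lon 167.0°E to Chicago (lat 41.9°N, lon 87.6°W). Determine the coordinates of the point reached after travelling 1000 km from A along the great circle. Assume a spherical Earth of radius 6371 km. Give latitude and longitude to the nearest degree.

Write both endpoints as unit vectors p₁, p₂ with components (cos φ cos λ, cos φ sin λ, sin φ).
The central angle between the endpoints is δ = arccos(p₁·p₂) ≈ 1.289 rad (73.9°). The total great-circle distance is δ·R ≈ 1.289 × 6371 ≈ 8214 km, so the target fraction is f = 1000/8214 ≈ 0.122.
Interpolate at f ≈ 0.122 with slerp weights a = sin((1−f)δ)/sin δ ≈ 0.942, b = sin(fδ)/sin δ ≈ 0.163.
p = a·p₁ + b·p₂ ≈ (-0.698, 0.041, 0.714); φ = arcsin(p_z) ≈ 45.60°, λ = atan2(p_y, p_x) ≈ 176.61°.

≈ lat 46°N, lon 177°E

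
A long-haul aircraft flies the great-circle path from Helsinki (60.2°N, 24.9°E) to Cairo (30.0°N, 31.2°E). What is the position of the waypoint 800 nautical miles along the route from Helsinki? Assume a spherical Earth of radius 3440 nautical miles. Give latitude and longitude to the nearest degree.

Convert each endpoint to a unit vector on the sphere (x = cos φ cos λ, y = cos φ sin λ, z = sin φ).
The central angle between the endpoints is δ = arccos(p₁·p₂) ≈ 0.532 rad (30.5°). The total great-circle distance is δ·R ≈ 0.532 × 3440 ≈ 1831 nmi, so the target fraction is f = 800/1831 ≈ 0.437.
Interpolate at f ≈ 0.437 with slerp weights a = sin((1−f)δ)/sin δ ≈ 0.582, b = sin(fδ)/sin δ ≈ 0.454.
p = a·p₁ + b·p₂ ≈ (0.599, 0.325, 0.732); φ = arcsin(p_z) ≈ 47.05°, λ = atan2(p_y, p_x) ≈ 28.53°.

≈ 47°N, 29°E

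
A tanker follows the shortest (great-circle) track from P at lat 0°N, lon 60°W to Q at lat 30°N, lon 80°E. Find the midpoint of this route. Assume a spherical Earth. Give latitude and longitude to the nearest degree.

Write both endpoints as unit vectors p₁, p₂ with components (cos φ cos λ, cos φ sin λ, sin φ).
The central angle between the endpoints is δ = arccos(p₁·p₂) ≈ 2.296 rad (131.6°).
Interpolate at f = 1/2 with slerp weights a = sin((1−f)δ)/sin δ ≈ 1.219, b = sin(fδ)/sin δ ≈ 1.219.
p = a·p₁ + b·p₂ ≈ (0.793, -0.016, 0.609); φ = arcsin(p_z) ≈ 37.55°, λ = atan2(p_y, p_x) ≈ -1.16°.

≈ lat 38°N, lon 1°W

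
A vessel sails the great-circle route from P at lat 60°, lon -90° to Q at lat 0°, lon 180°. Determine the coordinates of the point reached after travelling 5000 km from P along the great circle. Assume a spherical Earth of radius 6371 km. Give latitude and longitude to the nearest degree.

The haversine formula gives a central angle δ ≈ 1.571 rad (90.0°) between the endpoints. The total great-circle distance is δ·R ≈ 1.571 × 6371 ≈ 10008 km, so the target fraction is f = 5000/10008 ≈ 0.500.
Interpolate at f ≈ 0.500 with slerp weights a = sin((1−f)δ)/sin δ ≈ 0.708, b = sin(fδ)/sin δ ≈ 0.707.
p = a·p₁ + b·p₂ ≈ (-0.707, -0.354, 0.613); φ = arcsin(p_z) ≈ 37.79°, λ = atan2(p_y, p_x) ≈ -153.41°.

≈ lat 38°, lon -153°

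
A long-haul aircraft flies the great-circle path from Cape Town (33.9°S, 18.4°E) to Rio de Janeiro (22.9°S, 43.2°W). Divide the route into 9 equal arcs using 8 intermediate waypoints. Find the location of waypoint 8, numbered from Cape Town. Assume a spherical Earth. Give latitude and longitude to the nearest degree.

Convert each endpoint to a unit vector on the sphere (x = cos φ cos λ, y = cos φ sin λ, z = sin φ).
The central angle between the endpoints is δ = arccos(p₁·p₂) ≈ 0.951 rad (54.5°).
Interpolate at f = 8/9 with slerp weights a = sin((1−f)δ)/sin δ ≈ 0.130, b = sin(fδ)/sin δ ≈ 0.919.
p = a·p₁ + b·p₂ ≈ (0.719, -0.546, -0.430); φ = arcsin(p_z) ≈ -25.46°, λ = atan2(p_y, p_x) ≈ -37.19°.

≈ 25°S, 37°W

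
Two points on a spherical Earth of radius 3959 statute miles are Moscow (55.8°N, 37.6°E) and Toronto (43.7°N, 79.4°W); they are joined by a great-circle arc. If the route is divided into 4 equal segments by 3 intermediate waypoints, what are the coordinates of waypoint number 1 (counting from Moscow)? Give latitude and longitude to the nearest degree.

From cos δ = sin φ₁ sin φ₂ + cos φ₁ cos φ₂ cos Δλ, the central angle is δ ≈ 1.173 rad (67.2°).
Interpolate at f = 1/4 with slerp weights a = sin((1−f)δ)/sin δ ≈ 0.836, b = sin(fδ)/sin δ ≈ 0.314.
p = a·p₁ + b·p₂ ≈ (0.414, 0.064, 0.908); φ = arcsin(p_z) ≈ 65.24°, λ = atan2(p_y, p_x) ≈ 8.76°.

≈ 65°N, 9°E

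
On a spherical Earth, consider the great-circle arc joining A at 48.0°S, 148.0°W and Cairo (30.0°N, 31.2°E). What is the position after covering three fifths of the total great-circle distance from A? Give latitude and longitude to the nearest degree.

Convert each endpoint to a unit vector on the sphere (x = cos φ cos λ, y = cos φ sin λ, z = sin φ).
The central angle between the endpoints is δ = arccos(p₁·p₂) ≈ 2.827 rad (162.0°).
Interpolate at f = 3/5 with slerp weights a = sin((1−f)δ)/sin δ ≈ 2.926, b = sin(fδ)/sin δ ≈ 3.209.
p = a·p₁ + b·p₂ ≈ (0.716, 0.402, -0.570); φ = arcsin(p_z) ≈ -34.77°, λ = atan2(p_y, p_x) ≈ 29.29°.

≈ 35°S, 29°E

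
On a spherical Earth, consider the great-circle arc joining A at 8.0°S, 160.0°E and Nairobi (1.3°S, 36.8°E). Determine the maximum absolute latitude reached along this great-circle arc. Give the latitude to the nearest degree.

The great circle lies in the plane with unit normal n̂ = (p₁ × p₂)/|p₁ × p₂|.
Here n̂_z ≈ -0.983; the vertex latitude is φ_max = arccos|n̂_z| ≈ 10.4°.

≈ 10°S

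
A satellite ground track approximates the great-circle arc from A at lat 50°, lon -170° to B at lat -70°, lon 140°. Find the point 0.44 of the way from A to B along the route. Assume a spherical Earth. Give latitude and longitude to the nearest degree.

≈ lat -4°, lon 175°

The haversine formula gives a central angle δ ≈ 2.188 rad (125.3°) between the endpoints.
Interpolate at f = 0.44 with slerp weights a = sin((1−f)δ)/sin δ ≈ 1.153, b = sin(fδ)/sin δ ≈ 1.006.
p = a·p₁ + b·p₂ ≈ (-0.994, 0.092, -0.062); φ = arcsin(p_z) ≈ -3.55°, λ = atan2(p_y, p_x) ≈ 174.69°.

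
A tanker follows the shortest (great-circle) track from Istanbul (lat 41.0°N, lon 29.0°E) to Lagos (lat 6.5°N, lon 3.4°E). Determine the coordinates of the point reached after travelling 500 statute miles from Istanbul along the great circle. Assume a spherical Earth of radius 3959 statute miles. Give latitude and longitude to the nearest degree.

The haversine formula gives a central angle δ ≈ 0.722 rad (41.4°) between the endpoints. The total great-circle distance is δ·R ≈ 0.722 × 3959 ≈ 2858 mi, so the target fraction is f = 500/2858 ≈ 0.175.
Interpolate at f ≈ 0.175 with slerp weights a = sin((1−f)δ)/sin δ ≈ 0.849, b = sin(fδ)/sin δ ≈ 0.191.
p = a·p₁ + b·p₂ ≈ (0.749, 0.322, 0.579); φ = arcsin(p_z) ≈ 35.35°, λ = atan2(p_y, p_x) ≈ 23.24°.

≈ lat 35°N, lon 23°E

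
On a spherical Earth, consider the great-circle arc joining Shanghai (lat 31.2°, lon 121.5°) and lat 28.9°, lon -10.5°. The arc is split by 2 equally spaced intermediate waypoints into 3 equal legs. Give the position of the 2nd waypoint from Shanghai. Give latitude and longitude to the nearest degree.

≈ lat 51°, lon 26°

Write both endpoints as unit vectors p₁, p₂ with components (cos φ cos λ, cos φ sin λ, sin φ).
The central angle between the endpoints is δ = arccos(p₁·p₂) ≈ 1.824 rad (104.5°).
Interpolate at f = 2/3 with slerp weights a = sin((1−f)δ)/sin δ ≈ 0.590, b = sin(fδ)/sin δ ≈ 0.969.
p = a·p₁ + b·p₂ ≈ (0.570, 0.276, 0.774); φ = arcsin(p_z) ≈ 50.70°, λ = atan2(p_y, p_x) ≈ 25.82°.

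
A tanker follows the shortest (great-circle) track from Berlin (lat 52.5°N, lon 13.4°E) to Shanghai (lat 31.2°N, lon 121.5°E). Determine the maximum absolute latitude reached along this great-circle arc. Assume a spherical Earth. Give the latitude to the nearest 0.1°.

≈ 59.3°N

The great circle lies in the plane with unit normal n̂ = (p₁ × p₂)/|p₁ × p₂|.
Here n̂_z ≈ +0.511; the vertex latitude is φ_max = arccos|n̂_z| ≈ 59.3°.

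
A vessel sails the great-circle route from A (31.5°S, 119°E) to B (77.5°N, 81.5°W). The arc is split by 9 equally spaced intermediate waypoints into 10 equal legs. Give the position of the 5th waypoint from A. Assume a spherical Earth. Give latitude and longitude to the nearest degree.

≈ (35°N, 126°E)

Convert each endpoint to a unit vector on the sphere (x = cos φ cos λ, y = cos φ sin λ, z = sin φ).
The central angle between the endpoints is δ = arccos(p₁·p₂) ≈ 2.323 rad (133.1°).
Interpolate at f = 5/10 with slerp weights a = sin((1−f)δ)/sin δ ≈ 1.256, b = sin(fδ)/sin δ ≈ 1.256.
p = a·p₁ + b·p₂ ≈ (-0.479, 0.668, 0.570); φ = arcsin(p_z) ≈ 34.74°, λ = atan2(p_y, p_x) ≈ 125.65°.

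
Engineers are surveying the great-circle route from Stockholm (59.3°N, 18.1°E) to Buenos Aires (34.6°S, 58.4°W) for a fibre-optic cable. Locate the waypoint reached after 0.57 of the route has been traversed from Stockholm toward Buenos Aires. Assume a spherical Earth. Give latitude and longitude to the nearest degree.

≈ (8°N, 34°W)

From cos δ = sin φ₁ sin φ₂ + cos φ₁ cos φ₂ cos Δλ, the central angle is δ ≈ 1.972 rad (113.0°).
Interpolate at f = 0.57 with slerp weights a = sin((1−f)δ)/sin δ ≈ 0.814, b = sin(fδ)/sin δ ≈ 0.979.
p = a·p₁ + b·p₂ ≈ (0.818, -0.557, 0.144); φ = arcsin(p_z) ≈ 8.29°, λ = atan2(p_y, p_x) ≈ -34.29°.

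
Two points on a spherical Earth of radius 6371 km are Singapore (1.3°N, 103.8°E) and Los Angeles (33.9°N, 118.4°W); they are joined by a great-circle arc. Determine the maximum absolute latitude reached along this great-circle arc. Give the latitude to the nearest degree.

The great circle lies in the plane with unit normal n̂ = (p₁ × p₂)/|p₁ × p₂|.
Here n̂_z ≈ +0.698; the vertex latitude is φ_max = arccos|n̂_z| ≈ 45.7°.

≈ 46°N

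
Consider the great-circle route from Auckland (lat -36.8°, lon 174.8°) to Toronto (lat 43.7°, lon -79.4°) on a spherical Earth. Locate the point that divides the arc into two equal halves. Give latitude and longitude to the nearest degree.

≈ lat 6°, lon -136°

Write both endpoints as unit vectors p₁, p₂ with components (cos φ cos λ, cos φ sin λ, sin φ).
The central angle between the endpoints is δ = arccos(p₁·p₂) ≈ 2.179 rad (124.9°).
Interpolate at f = 1/2 with slerp weights a = sin((1−f)δ)/sin δ ≈ 1.080, b = sin(fδ)/sin δ ≈ 1.080.
p = a·p₁ + b·p₂ ≈ (-0.718, -0.689, 0.099); φ = arcsin(p_z) ≈ 5.69°, λ = atan2(p_y, p_x) ≈ -136.16°.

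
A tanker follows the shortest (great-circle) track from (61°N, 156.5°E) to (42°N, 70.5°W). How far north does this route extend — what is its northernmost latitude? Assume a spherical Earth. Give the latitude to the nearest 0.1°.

The great circle lies in the plane with unit normal n̂ = (p₁ × p₂)/|p₁ × p₂|.
Here n̂_z ≈ +0.280; the vertex latitude is φ_max = arccos|n̂_z| ≈ 73.7°.
Check via Clairaut: cos φ_max = |cos φ₁| · sin C = cos(61.0°)·sin(35.3°) ≈ 0.280, again giving ≈ 73.7°.

≈ 73.7°N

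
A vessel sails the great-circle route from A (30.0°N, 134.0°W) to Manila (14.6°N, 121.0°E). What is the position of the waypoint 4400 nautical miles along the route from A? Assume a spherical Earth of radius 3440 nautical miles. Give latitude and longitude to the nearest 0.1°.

From cos δ = sin φ₁ sin φ₂ + cos φ₁ cos φ₂ cos Δλ, the central angle is δ ≈ 1.662 rad (95.2°). The total great-circle distance is δ·R ≈ 1.662 × 3440 ≈ 5717 nmi, so the target fraction is f = 4400/5717 ≈ 0.770.
Interpolate at f ≈ 0.770 with slerp weights a = sin((1−f)δ)/sin δ ≈ 0.375, b = sin(fδ)/sin δ ≈ 0.962.
p = a·p₁ + b·p₂ ≈ (-0.705, 0.564, 0.430); φ = arcsin(p_z) ≈ 25.46°, λ = atan2(p_y, p_x) ≈ 141.33°.

≈ (25.5°N, 141.3°E)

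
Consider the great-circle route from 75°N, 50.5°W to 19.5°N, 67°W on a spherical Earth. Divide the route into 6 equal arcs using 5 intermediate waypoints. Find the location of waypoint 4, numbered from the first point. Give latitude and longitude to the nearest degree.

≈ 38°N, 65°W

Convert each endpoint to a unit vector on the sphere (x = cos φ cos λ, y = cos φ sin λ, z = sin φ).
The central angle between the endpoints is δ = arccos(p₁·p₂) ≈ 0.981 rad (56.2°).
Interpolate at f = 4/6 with slerp weights a = sin((1−f)δ)/sin δ ≈ 0.386, b = sin(fδ)/sin δ ≈ 0.732.
p = a·p₁ + b·p₂ ≈ (0.333, -0.712, 0.618); φ = arcsin(p_z) ≈ 38.15°, λ = atan2(p_y, p_x) ≈ -64.93°.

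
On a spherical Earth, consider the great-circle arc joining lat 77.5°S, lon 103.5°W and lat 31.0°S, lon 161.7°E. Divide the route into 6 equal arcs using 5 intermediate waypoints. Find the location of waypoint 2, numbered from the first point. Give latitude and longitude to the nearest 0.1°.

≈ lat 68.7°S, lon 172.1°W

Convert each endpoint to a unit vector on the sphere (x = cos φ cos λ, y = cos φ sin λ, z = sin φ).
The central angle between the endpoints is δ = arccos(p₁·p₂) ≈ 1.062 rad (60.8°).
Interpolate at f = 2/6 with slerp weights a = sin((1−f)δ)/sin δ ≈ 0.745, b = sin(fδ)/sin δ ≈ 0.397.
p = a·p₁ + b·p₂ ≈ (-0.361, -0.050, -0.931); φ = arcsin(p_z) ≈ -68.65°, λ = atan2(p_y, p_x) ≈ -172.12°.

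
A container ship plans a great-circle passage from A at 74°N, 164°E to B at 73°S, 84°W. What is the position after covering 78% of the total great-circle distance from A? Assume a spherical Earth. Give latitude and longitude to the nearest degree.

From cos δ = sin φ₁ sin φ₂ + cos φ₁ cos φ₂ cos Δλ, the central angle is δ ≈ 2.822 rad (161.7°).
Interpolate at f = 0.78 with slerp weights a = sin((1−f)δ)/sin δ ≈ 1.853, b = sin(fδ)/sin δ ≈ 2.573.
p = a·p₁ + b·p₂ ≈ (-0.412, -0.607, -0.679); φ = arcsin(p_z) ≈ -42.77°, λ = atan2(p_y, p_x) ≈ -124.18°.

≈ 43°S, 124°W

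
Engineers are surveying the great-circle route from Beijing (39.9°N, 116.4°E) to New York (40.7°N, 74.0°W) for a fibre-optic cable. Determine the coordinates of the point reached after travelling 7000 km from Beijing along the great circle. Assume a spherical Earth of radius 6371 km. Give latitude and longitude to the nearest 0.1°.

≈ 75.5°N, 93.2°W

The haversine formula gives a central angle δ ≈ 1.725 rad (98.8°) between the endpoints. The total great-circle distance is δ·R ≈ 1.725 × 6371 ≈ 10991 km, so the target fraction is f = 7000/10991 ≈ 0.637.
Interpolate at f ≈ 0.637 with slerp weights a = sin((1−f)δ)/sin δ ≈ 0.593, b = sin(fδ)/sin δ ≈ 0.901.
p = a·p₁ + b·p₂ ≈ (-0.014, -0.249, 0.968); φ = arcsin(p_z) ≈ 75.55°, λ = atan2(p_y, p_x) ≈ -93.22°.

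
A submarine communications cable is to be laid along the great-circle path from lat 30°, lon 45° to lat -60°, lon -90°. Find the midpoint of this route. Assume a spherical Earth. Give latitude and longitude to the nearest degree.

≈ lat -30°, lon 10°

Write both endpoints as unit vectors p₁, p₂ with components (cos φ cos λ, cos φ sin λ, sin φ).
The central angle between the endpoints is δ = arccos(p₁·p₂) ≈ 2.403 rad (137.7°).
Interpolate at f = 1/2 with slerp weights a = sin((1−f)δ)/sin δ ≈ 1.385, b = sin(fδ)/sin δ ≈ 1.385.
p = a·p₁ + b·p₂ ≈ (0.848, 0.156, -0.507); φ = arcsin(p_z) ≈ -30.45°, λ = atan2(p_y, p_x) ≈ 10.40°.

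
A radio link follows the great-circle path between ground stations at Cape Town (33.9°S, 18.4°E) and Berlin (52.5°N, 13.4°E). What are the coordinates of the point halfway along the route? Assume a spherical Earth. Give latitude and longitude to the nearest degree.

≈ 9°N, 16°E

Convert each endpoint to a unit vector on the sphere (x = cos φ cos λ, y = cos φ sin λ, z = sin φ).
The central angle between the endpoints is δ = arccos(p₁·p₂) ≈ 1.510 rad (86.5°).
Interpolate at f = 1/2 with slerp weights a = sin((1−f)δ)/sin δ ≈ 0.687, b = sin(fδ)/sin δ ≈ 0.687.
p = a·p₁ + b·p₂ ≈ (0.947, 0.277, 0.162); φ = arcsin(p_z) ≈ 9.31°, λ = atan2(p_y, p_x) ≈ 16.28°.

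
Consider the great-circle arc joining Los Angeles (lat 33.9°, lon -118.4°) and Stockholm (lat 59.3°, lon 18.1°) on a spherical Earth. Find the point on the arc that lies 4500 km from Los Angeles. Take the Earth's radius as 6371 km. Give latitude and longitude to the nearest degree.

≈ lat 68°, lon -80°

From cos δ = sin φ₁ sin φ₂ + cos φ₁ cos φ₂ cos Δλ, the central angle is δ ≈ 1.398 rad (80.1°). The total great-circle distance is δ·R ≈ 1.398 × 6371 ≈ 8905 km, so the target fraction is f = 4500/8905 ≈ 0.505.
Interpolate at f ≈ 0.505 with slerp weights a = sin((1−f)δ)/sin δ ≈ 0.647, b = sin(fδ)/sin δ ≈ 0.659.
p = a·p₁ + b·p₂ ≈ (0.064, -0.368, 0.928); φ = arcsin(p_z) ≈ 68.06°, λ = atan2(p_y, p_x) ≈ -80.11°.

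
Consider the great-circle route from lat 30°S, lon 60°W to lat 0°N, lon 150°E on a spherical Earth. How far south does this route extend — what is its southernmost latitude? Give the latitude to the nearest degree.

The great circle lies in the plane with unit normal n̂ = (p₁ × p₂)/|p₁ × p₂|.
Here n̂_z ≈ -0.655; the vertex latitude is φ_max = arccos|n̂_z| ≈ 49.1°.

≈ 49°S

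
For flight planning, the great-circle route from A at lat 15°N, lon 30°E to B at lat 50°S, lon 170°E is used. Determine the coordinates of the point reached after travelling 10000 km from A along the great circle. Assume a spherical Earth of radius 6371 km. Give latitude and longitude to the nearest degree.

≈ lat 53°S, lon 99°E

From cos δ = sin φ₁ sin φ₂ + cos φ₁ cos φ₂ cos Δλ, the central angle is δ ≈ 2.310 rad (132.4°). The total great-circle distance is δ·R ≈ 2.310 × 6371 ≈ 14719 km, so the target fraction is f = 10000/14719 ≈ 0.679.
Interpolate at f ≈ 0.679 with slerp weights a = sin((1−f)δ)/sin δ ≈ 0.913, b = sin(fδ)/sin δ ≈ 1.353.
p = a·p₁ + b·p₂ ≈ (-0.093, 0.592, -0.800); φ = arcsin(p_z) ≈ -53.17°, λ = atan2(p_y, p_x) ≈ 98.91°.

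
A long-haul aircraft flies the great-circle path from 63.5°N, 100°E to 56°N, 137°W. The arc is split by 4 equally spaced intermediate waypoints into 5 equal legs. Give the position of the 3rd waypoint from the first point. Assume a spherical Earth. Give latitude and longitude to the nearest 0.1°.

Convert each endpoint to a unit vector on the sphere (x = cos φ cos λ, y = cos φ sin λ, z = sin φ).
The central angle between the endpoints is δ = arccos(p₁·p₂) ≈ 0.920 rad (52.7°).
Interpolate at f = 3/5 with slerp weights a = sin((1−f)δ)/sin δ ≈ 0.452, b = sin(fδ)/sin δ ≈ 0.659.
p = a·p₁ + b·p₂ ≈ (-0.305, -0.053, 0.951); φ = arcsin(p_z) ≈ 72.00°, λ = atan2(p_y, p_x) ≈ -170.19°.

≈ 72.0°N, 170.2°W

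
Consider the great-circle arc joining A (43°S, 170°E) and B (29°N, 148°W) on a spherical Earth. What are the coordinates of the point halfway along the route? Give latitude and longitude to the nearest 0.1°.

≈ (7.5°S, 167.0°W)

Convert each endpoint to a unit vector on the sphere (x = cos φ cos λ, y = cos φ sin λ, z = sin φ).
The central angle between the endpoints is δ = arccos(p₁·p₂) ≈ 1.426 rad (81.7°).
Interpolate at f = 1/2 with slerp weights a = sin((1−f)δ)/sin δ ≈ 0.661, b = sin(fδ)/sin δ ≈ 0.661.
p = a·p₁ + b·p₂ ≈ (-0.966, -0.222, -0.130); φ = arcsin(p_z) ≈ -7.49°, λ = atan2(p_y, p_x) ≈ -167.04°.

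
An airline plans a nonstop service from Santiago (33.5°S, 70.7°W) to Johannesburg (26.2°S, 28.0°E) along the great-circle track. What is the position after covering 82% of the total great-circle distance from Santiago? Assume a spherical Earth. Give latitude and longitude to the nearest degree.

The haversine formula gives a central angle δ ≈ 1.440 rad (82.5°) between the endpoints.
Interpolate at f = 0.82 with slerp weights a = sin((1−f)δ)/sin δ ≈ 0.259, b = sin(fδ)/sin δ ≈ 0.933.
p = a·p₁ + b·p₂ ≈ (0.810, 0.190, -0.555); φ = arcsin(p_z) ≈ -33.68°, λ = atan2(p_y, p_x) ≈ 13.16°.

≈ 34°S, 13°E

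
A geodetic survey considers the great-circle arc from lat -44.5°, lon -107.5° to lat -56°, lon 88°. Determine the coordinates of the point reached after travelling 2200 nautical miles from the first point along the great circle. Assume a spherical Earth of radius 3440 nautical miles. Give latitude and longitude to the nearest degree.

≈ lat -79°, lon -137°

Convert each endpoint to a unit vector on the sphere (x = cos φ cos λ, y = cos φ sin λ, z = sin φ).
The central angle between the endpoints is δ = arccos(p₁·p₂) ≈ 1.373 rad (78.7°). The total great-circle distance is δ·R ≈ 1.373 × 3440 ≈ 4722 nmi, so the target fraction is f = 2200/4722 ≈ 0.466.
Interpolate at f ≈ 0.466 with slerp weights a = sin((1−f)δ)/sin δ ≈ 0.683, b = sin(fδ)/sin δ ≈ 0.609.
p = a·p₁ + b·p₂ ≈ (-0.135, -0.124, -0.983); φ = arcsin(p_z) ≈ -79.45°, λ = atan2(p_y, p_x) ≈ -137.30°.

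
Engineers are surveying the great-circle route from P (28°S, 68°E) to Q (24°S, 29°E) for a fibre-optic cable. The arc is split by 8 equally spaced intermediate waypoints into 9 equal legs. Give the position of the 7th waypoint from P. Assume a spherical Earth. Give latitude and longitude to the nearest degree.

≈ (26°S, 37°E)

From cos δ = sin φ₁ sin φ₂ + cos φ₁ cos φ₂ cos Δλ, the central angle is δ ≈ 0.613 rad (35.1°).
Interpolate at f = 7/9 with slerp weights a = sin((1−f)δ)/sin δ ≈ 0.236, b = sin(fδ)/sin δ ≈ 0.798.
p = a·p₁ + b·p₂ ≈ (0.715, 0.547, -0.435); φ = arcsin(p_z) ≈ -25.80°, λ = atan2(p_y, p_x) ≈ 37.38°.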